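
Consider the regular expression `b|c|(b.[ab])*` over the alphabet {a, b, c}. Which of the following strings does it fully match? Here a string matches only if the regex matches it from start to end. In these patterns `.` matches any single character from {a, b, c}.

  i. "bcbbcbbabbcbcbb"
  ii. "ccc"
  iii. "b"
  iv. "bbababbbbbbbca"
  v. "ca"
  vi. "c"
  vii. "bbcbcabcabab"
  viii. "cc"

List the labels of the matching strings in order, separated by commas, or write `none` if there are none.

iii, vi

i → no match
ii. "ccc" → no match
iii. "b" → match
iv → no match
v. "ca" → no match
vi. "c" → match
vii. "bbcbcabcabab" → no match
viii. "cc" → no match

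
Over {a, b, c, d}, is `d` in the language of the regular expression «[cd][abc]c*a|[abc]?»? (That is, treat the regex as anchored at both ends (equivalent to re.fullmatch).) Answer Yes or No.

No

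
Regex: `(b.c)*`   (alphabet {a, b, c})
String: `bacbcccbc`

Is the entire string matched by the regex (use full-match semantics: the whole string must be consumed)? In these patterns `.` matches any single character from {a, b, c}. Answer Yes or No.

No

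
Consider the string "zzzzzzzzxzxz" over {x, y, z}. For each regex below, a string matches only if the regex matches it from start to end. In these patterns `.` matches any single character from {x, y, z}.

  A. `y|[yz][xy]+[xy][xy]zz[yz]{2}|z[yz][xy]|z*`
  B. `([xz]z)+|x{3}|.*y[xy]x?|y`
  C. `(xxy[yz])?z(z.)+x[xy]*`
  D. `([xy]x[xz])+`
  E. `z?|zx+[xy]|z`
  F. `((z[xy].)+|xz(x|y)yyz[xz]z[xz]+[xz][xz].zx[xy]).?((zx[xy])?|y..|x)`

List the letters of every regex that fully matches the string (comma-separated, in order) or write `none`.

B

A → no match
B → match
C → no match
D → no match
E → no match
F → no match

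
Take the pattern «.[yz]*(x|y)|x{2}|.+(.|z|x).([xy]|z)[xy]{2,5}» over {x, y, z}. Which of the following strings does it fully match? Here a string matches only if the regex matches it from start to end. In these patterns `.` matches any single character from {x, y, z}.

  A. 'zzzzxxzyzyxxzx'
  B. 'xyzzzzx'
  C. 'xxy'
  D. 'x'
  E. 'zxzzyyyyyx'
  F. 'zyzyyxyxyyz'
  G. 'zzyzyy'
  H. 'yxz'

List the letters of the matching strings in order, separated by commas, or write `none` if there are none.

B, E, G

A → no match
B. 'xyzzzzx' → match
C. 'xxy' → no match
D. 'x' → no match
E. 'zxzzyyyyyx' → match
F. 'zyzyyxyxyyz' → no match
G. 'zzyzyy' → match
H. 'yxz' → no match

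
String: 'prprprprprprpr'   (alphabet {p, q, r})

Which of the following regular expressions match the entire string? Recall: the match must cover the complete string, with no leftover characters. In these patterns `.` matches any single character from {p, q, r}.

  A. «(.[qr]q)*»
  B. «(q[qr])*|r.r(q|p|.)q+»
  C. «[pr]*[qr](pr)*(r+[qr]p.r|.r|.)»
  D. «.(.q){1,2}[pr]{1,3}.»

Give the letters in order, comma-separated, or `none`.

A → no match
B → no match
C → match
D → no match

C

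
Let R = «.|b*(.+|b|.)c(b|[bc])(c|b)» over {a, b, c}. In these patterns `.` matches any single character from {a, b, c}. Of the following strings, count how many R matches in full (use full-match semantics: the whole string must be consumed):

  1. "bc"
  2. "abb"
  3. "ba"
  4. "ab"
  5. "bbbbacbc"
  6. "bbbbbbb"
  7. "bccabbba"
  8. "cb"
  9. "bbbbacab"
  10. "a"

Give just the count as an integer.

1 → no match
2 → no match
3 → no match
4 → no match
5 → match
6 → no match
7 → no match
8 → no match
9 → no match
10 → match
Total matched: 2

2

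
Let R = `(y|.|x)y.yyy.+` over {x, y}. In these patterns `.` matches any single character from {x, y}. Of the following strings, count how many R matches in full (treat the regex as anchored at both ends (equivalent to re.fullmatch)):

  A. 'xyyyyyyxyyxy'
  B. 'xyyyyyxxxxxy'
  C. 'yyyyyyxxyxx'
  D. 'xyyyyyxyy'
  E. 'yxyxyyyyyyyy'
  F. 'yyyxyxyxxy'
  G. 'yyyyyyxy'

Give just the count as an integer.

5

A → match
B → match
C → match
D → match
E → no match
F → no match
G → match
Total matched: 5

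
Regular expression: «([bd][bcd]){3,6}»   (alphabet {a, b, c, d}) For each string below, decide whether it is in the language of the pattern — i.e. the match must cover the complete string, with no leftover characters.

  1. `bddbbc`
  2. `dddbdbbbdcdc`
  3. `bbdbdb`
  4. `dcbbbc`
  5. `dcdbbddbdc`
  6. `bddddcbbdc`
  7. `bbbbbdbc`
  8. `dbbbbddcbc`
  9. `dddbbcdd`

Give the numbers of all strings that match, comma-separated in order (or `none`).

1. `bddbbc` → match
2. `dddbdbbbdcdc` → match
3. `bbdbdb` → match
4. `dcbbbc` → match
5. `dcdbbddbdc` → match
6. `bddddcbbdc` → match
7. `bbbbbdbc` → match
8. `dbbbbddcbc` → match
9. `dddbbcdd` → match

1, 2, 3, 4, 5, 6, 7, 8, 9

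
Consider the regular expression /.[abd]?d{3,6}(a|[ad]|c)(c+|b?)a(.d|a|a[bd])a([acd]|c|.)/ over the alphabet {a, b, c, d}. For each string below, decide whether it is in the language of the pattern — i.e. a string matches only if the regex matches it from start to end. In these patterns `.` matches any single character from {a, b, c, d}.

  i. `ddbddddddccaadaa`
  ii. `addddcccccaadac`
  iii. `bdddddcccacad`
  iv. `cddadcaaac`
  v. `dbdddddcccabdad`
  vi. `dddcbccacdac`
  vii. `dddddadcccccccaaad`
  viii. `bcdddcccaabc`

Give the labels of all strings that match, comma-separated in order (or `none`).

i → no match
ii → match
iii → no match
iv → no match
v → match
vi → no match
vii → no match
viii → no match

ii, v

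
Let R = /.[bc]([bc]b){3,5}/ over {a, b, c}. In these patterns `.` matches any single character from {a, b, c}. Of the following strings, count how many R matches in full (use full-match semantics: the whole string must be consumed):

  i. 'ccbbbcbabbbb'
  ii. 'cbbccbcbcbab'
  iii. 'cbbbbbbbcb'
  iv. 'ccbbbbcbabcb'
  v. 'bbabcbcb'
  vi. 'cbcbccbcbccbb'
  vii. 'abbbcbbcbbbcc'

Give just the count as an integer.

1

i → no match
ii → no match
iii → match
iv → no match
v → no match
vi → no match
vii → no match — must end with 'b'
Total matched: 1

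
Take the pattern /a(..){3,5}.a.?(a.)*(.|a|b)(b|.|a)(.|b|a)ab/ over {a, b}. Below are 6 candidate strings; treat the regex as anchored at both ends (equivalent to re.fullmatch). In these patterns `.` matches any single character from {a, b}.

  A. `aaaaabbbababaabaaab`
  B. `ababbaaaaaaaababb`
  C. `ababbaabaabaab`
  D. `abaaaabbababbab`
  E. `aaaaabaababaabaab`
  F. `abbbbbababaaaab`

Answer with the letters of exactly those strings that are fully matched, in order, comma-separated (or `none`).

A → match
B → no match — must end with `ab`
C → match
D → match
E → no match
F → match

A, C, D, F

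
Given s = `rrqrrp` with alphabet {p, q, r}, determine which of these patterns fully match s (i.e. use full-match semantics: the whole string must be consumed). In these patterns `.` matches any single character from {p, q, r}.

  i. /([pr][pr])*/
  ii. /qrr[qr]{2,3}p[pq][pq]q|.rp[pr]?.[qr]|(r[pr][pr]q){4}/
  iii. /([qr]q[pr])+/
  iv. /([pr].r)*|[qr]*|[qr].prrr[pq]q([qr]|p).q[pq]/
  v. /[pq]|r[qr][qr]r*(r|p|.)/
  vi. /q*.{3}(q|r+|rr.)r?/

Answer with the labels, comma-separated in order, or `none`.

i → no match
ii → no match
iii → no match
iv → no match
v → match
vi → match

v, vi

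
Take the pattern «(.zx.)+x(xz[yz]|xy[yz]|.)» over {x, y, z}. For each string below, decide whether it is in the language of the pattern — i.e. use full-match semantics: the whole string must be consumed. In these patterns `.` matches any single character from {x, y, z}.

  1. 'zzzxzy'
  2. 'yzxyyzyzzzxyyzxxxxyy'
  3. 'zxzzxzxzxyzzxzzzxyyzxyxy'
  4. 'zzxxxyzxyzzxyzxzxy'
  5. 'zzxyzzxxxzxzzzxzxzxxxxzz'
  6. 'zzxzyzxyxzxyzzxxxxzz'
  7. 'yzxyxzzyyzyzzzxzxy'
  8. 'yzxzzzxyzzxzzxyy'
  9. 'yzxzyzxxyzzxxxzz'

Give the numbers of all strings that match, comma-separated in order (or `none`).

5, 6

1 → no match
2 → no match
3 → no match
4 → no match
5 → match
6 → match
7 → no match
8 → no match
9 → no match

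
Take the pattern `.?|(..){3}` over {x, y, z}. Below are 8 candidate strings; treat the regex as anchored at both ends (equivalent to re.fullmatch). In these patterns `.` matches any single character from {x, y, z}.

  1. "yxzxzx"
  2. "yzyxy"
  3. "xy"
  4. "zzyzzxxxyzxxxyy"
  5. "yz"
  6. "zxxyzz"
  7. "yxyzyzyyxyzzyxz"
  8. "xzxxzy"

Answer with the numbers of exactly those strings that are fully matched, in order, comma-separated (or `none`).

1, 6, 8

1. "yxzxzx" → match
2. "yzyxy" → no match
3. "xy" → no match
4 → no match
5. "yz" → no match
6. "zxxyzz" → match
7 → no match
8. "xzxxzy" → match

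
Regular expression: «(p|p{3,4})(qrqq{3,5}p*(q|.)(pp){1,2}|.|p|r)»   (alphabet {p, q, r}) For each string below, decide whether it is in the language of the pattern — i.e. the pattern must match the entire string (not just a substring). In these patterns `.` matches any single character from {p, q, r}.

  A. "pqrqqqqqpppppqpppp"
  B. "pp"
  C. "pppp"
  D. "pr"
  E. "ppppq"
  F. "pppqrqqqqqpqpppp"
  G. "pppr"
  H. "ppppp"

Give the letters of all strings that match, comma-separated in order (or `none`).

A, B, C, D, E, F, G, H

A → match
B. "pp" → match
C. "pppp" → match
D. "pr" → match
E. "ppppq" → match
F → match
G. "pppr" → match
H. "ppppp" → match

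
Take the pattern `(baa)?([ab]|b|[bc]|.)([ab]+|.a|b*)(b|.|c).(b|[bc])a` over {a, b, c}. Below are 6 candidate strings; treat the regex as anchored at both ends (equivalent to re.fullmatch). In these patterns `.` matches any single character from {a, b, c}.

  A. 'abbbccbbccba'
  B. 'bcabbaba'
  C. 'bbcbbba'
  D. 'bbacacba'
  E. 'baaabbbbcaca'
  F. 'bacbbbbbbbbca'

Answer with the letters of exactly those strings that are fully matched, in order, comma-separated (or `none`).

E

A. 'abbbccbbccba' → no match
B. 'bcabbaba' → no match
C. 'bbcbbba' → no match
D. 'bbacacba' → no match
E. 'baaabbbbcaca' → match
F → no match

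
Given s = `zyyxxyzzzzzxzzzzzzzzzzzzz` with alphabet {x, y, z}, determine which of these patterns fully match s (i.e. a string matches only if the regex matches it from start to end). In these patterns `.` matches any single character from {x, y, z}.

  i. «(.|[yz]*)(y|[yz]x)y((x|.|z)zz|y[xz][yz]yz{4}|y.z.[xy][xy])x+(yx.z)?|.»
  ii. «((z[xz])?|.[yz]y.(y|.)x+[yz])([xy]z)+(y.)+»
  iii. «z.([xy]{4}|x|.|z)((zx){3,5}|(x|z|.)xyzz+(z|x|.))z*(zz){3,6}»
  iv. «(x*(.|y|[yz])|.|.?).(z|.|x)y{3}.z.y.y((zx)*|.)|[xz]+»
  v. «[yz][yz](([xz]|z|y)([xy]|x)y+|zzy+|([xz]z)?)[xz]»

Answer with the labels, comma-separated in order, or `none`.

i → no match
ii → no match
iii → match
iv → no match
v → no match

iii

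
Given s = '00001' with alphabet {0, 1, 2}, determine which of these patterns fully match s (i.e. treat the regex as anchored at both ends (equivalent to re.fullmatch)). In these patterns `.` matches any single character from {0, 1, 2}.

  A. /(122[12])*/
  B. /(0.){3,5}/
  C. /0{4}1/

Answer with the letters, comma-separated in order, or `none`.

A → no match
B → no match
C → match

C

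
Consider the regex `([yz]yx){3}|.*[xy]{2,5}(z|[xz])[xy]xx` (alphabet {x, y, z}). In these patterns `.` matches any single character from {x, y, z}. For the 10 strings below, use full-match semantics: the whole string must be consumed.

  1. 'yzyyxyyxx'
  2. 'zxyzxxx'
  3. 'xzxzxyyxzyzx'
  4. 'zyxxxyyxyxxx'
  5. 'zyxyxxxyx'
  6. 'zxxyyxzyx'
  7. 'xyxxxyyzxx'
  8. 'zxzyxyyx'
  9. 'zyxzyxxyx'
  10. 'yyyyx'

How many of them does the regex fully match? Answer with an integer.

1. 'yzyyxyyxx' → no match
2. 'zxyzxxx' → match
3. 'xzxzxyyxzyzx' → no match
4. 'zyxxxyyxyxxx' → no match
5. 'zyxyxxxyx' → no match
6. 'zxxyyxzyx' → no match
7. 'xyxxxyyzxx' → no match
8. 'zxzyxyyx' → no match
9. 'zyxzyxxyx' → no match
10. 'yyyyx' → no match
Total matched: 1

1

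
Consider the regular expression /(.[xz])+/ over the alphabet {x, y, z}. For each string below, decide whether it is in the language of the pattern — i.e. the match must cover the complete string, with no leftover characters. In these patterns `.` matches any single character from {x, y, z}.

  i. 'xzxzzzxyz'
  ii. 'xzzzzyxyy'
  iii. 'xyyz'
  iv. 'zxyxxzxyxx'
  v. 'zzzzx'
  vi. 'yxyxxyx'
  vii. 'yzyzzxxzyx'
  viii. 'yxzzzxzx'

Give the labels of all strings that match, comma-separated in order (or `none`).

i → no match
ii → no match
iii → no match
iv → no match
v → no match
vi → no match
vii → match
viii → match

vii, viii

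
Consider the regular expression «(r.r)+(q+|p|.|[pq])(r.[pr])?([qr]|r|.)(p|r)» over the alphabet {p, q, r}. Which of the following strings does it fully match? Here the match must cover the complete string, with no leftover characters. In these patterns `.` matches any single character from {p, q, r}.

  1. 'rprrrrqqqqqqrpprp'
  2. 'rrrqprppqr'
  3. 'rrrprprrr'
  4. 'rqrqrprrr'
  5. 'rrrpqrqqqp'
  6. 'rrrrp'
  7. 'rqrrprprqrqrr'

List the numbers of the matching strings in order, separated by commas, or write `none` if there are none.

1, 3, 4

1 → match
2. 'rrrqprppqr' → no match
3. 'rrrprprrr' → match
4. 'rqrqrprrr' → match
5. 'rrrpqrqqqp' → no match
6. 'rrrrp' → no match
7 → no match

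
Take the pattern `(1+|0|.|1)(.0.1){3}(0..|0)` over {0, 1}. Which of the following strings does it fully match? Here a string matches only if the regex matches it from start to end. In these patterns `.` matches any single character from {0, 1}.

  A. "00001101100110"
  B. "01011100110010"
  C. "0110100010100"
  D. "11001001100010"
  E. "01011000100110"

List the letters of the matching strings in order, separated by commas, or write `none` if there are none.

A → match
B → match
C → no match
D → match
E → match

A, B, D, E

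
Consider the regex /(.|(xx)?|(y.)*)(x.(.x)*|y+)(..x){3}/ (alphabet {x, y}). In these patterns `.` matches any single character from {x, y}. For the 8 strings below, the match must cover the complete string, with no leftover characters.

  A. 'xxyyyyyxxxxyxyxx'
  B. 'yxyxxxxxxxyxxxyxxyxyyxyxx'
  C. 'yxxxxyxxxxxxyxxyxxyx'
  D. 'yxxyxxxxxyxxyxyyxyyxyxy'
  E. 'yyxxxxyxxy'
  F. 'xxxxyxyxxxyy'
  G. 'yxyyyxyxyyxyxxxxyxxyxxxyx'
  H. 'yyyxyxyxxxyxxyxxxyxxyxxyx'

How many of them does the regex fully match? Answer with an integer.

4

A → match
B → match
C → match
D → no match — must end with 'x'
E → no match — must end with 'x'
F → no match — must end with 'x'
G → match
H → no match
Total matched: 4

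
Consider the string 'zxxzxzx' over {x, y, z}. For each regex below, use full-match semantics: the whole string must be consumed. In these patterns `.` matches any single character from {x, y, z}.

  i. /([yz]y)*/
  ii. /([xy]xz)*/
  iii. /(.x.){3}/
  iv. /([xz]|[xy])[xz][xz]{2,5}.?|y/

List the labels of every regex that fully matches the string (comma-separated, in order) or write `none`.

i → no match
ii → no match
iii → no match
iv → match

iv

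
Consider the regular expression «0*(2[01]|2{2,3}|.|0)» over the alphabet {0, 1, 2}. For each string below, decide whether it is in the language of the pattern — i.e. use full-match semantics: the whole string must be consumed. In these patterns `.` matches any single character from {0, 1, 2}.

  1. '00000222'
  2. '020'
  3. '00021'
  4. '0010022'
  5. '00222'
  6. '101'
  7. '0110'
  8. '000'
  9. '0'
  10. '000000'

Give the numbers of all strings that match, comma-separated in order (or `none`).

1 → match
2 → match
3 → match
4 → no match
5 → match
6 → no match
7 → no match
8 → match
9 → match
10 → match

1, 2, 3, 5, 8, 9, 10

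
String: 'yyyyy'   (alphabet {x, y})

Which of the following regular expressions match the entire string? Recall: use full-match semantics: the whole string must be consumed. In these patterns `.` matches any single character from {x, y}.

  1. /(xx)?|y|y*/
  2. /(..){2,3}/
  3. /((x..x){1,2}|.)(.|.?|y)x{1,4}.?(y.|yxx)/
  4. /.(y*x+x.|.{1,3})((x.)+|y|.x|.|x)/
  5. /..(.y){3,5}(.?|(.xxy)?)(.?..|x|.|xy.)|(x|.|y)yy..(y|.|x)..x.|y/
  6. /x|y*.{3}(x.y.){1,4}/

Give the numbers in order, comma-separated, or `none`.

1, 4

1 → match
2 → no match
3 → no match
4 → match
5 → no match
6 → no match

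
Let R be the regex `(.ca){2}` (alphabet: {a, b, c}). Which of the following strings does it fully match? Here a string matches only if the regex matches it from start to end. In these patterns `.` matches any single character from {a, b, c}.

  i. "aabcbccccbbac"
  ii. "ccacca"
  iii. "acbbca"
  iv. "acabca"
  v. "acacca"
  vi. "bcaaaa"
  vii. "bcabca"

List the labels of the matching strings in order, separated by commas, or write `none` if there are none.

ii, iv, v, vii

i → no match — must end with "ca"
ii → match
iii → no match
iv → match
v → match
vi → no match — must end with "ca"
vii → match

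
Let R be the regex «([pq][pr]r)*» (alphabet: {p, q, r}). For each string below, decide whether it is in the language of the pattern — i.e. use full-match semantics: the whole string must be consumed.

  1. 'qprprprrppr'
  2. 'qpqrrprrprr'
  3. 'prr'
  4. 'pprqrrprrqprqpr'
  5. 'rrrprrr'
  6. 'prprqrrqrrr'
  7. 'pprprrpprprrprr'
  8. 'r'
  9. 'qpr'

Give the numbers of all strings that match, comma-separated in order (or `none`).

1 → no match
2 → no match
3 → match
4 → match
5 → no match
6 → no match
7 → match
8 → no match
9 → match

3, 4, 7, 9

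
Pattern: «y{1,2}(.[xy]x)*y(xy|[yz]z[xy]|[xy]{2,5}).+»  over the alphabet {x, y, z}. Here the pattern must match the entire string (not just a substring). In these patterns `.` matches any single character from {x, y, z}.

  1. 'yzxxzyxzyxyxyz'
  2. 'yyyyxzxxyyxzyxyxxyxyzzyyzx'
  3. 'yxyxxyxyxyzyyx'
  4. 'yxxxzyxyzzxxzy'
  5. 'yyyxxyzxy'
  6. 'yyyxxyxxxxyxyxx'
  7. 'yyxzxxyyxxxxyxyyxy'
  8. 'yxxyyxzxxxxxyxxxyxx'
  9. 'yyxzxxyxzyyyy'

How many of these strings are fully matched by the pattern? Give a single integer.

1 → match
2 → match
3 → match
4 → match
5 → match
6 → match
7 → no match
8 → no match
9 → no match
Total matched: 6

6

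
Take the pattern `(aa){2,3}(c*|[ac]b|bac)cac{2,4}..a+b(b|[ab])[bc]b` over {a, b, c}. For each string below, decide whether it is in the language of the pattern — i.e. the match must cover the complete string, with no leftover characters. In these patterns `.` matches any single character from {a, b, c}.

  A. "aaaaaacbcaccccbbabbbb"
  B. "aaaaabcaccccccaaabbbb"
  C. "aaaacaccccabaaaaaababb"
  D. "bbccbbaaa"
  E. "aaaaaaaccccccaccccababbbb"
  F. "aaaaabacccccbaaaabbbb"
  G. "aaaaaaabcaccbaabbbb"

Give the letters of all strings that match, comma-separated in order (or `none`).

A → match
B → match
C → match
D → no match — must start with "aa"
E → no match
F → no match
G → match

A, B, C, G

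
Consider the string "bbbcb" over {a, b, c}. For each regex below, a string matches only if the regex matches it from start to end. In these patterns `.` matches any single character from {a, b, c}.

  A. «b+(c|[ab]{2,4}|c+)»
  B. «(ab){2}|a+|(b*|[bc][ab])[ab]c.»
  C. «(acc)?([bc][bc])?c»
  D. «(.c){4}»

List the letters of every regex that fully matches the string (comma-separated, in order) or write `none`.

A → no match
B → match
C → no match — must end with "c"
D → no match — must end with "c"

B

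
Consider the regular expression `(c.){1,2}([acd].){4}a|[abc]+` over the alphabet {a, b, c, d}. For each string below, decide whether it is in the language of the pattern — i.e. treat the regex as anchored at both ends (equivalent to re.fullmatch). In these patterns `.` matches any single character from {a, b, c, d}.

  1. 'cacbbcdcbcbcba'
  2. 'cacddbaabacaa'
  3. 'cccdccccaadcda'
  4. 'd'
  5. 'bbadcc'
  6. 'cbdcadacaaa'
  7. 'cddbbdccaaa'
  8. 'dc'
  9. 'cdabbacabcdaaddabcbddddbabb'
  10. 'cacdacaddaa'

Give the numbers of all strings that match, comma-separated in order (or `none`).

1 → no match
2 → no match
3 → no match
4 → no match
5 → no match
6 → match
7 → no match
8 → no match
9 → no match
10 → match

6, 10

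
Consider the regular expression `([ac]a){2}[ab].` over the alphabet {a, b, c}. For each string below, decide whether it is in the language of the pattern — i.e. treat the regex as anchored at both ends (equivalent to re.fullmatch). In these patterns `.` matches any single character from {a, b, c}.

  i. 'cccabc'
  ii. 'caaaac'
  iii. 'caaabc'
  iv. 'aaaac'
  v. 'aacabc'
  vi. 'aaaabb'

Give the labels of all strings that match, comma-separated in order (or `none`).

i → no match
ii → match
iii → match
iv → no match
v → match
vi → match

ii, iii, v, vi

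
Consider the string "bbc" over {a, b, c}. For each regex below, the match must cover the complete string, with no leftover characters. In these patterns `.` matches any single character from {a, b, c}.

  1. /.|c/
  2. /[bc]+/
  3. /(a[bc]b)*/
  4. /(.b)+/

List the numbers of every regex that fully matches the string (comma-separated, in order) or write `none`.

1 → no match
2 → match
3 → no match
4 → no match — must end with "b"

2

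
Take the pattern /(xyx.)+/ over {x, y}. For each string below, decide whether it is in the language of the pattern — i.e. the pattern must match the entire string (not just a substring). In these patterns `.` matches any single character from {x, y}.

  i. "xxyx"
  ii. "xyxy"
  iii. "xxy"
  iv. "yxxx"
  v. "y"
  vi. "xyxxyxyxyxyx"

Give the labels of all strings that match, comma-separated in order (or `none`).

ii

i. "xxyx" → no match — must start with "xyx"
ii. "xyxy" → match
iii. "xxy" → no match — must start with "xyx"
iv. "yxxx" → no match — must start with "xyx"
v. "y" → no match — must start with "xyx"
vi. "xyxxyxyxyxyx" → no match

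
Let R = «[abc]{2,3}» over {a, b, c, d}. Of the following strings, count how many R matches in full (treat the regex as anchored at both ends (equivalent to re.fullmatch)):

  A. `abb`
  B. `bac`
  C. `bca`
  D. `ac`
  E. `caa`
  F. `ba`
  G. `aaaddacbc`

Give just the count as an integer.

6

A → match
B → match
C → match
D → match
E → match
F → match
G → no match
Total matched: 6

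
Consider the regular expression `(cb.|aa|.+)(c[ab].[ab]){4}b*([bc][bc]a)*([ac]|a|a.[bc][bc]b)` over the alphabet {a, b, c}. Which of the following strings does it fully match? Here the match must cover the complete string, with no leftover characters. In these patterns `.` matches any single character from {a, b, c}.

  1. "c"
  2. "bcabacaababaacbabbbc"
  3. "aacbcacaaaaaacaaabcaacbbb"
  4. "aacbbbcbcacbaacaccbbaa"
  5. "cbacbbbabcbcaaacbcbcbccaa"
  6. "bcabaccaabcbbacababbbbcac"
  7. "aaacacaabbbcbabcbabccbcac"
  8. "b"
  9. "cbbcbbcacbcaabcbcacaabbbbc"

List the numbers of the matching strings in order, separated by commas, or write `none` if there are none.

9

1 → no match
2 → no match
3 → no match
4 → no match
5 → no match
6 → no match
7 → no match
8 → no match
9 → match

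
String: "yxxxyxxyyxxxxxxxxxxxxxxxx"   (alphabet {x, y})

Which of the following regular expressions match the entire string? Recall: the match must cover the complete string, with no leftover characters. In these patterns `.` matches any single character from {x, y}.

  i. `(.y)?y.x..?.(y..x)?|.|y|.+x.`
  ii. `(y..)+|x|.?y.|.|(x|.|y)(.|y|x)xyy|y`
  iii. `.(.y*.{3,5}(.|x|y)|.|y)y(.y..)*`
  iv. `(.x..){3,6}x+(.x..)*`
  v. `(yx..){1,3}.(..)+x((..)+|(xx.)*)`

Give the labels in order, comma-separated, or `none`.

i → match
ii → no match
iii → no match
iv → match
v → match

i, iv, v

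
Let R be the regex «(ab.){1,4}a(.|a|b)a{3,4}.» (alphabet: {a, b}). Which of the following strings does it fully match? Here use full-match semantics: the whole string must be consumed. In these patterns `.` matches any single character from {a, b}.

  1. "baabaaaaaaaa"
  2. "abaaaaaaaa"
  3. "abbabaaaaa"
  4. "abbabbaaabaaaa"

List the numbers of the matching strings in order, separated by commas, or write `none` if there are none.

2, 3

1 → no match — must start with "ab"
2 → match
3 → match
4 → no match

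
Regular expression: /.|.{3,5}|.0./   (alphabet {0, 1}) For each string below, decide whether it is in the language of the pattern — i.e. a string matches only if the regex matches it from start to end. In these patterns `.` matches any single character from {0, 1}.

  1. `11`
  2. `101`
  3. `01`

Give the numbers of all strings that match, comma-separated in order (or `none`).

2

1 → no match
2 → match
3 → no match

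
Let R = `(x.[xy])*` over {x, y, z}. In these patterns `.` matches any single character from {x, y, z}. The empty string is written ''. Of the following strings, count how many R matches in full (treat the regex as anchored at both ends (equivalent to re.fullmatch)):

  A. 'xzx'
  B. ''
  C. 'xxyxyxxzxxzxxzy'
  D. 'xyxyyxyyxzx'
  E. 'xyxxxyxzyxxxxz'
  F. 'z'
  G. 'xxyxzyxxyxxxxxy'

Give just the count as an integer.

4

A → match
B → match
C → match
D → no match
E → no match
F → no match
G → match
Total matched: 4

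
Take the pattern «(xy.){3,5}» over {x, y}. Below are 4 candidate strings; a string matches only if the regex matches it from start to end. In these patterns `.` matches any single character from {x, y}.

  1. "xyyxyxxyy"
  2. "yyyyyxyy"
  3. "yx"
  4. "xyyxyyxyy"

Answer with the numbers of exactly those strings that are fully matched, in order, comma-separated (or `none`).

1 → match
2 → no match — must start with "xy"
3 → no match — must start with "xy"
4 → match

1, 4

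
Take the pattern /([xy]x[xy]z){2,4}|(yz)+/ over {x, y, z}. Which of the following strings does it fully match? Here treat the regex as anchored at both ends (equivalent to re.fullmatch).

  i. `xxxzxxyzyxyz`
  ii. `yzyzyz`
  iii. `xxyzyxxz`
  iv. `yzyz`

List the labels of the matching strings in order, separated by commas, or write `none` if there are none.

i, ii, iii, iv

i → match
ii → match
iii → match
iv → match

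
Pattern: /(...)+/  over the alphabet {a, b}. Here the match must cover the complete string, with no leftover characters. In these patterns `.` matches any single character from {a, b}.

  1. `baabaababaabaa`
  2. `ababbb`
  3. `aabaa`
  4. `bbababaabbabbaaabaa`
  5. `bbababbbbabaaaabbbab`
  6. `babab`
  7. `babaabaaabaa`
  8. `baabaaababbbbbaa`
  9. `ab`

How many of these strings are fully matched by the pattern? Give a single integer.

2

1 → no match
2 → match
3 → no match
4 → no match
5 → no match
6 → no match
7 → match
8 → no match
9 → no match
Total matched: 2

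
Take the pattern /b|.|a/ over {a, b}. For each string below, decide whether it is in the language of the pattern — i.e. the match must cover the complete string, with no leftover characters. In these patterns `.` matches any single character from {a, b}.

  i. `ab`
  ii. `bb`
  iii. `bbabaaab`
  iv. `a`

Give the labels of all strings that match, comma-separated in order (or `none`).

iv

i. `ab` → no match
ii. `bb` → no match
iii. `bbabaaab` → no match
iv. `a` → match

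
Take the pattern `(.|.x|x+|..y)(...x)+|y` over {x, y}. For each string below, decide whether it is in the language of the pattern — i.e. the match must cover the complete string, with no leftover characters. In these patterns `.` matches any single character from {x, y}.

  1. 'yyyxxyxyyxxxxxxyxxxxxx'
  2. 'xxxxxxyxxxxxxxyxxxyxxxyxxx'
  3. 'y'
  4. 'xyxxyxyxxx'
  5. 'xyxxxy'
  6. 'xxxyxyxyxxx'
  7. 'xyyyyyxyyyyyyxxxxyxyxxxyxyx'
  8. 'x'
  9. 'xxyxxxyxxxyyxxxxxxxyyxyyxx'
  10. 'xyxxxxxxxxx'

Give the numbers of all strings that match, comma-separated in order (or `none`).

1 → no match
2 → match
3 → match
4 → no match
5 → no match
6 → match
7 → no match
8 → no match
9 → match
10 → no match

2, 3, 6, 9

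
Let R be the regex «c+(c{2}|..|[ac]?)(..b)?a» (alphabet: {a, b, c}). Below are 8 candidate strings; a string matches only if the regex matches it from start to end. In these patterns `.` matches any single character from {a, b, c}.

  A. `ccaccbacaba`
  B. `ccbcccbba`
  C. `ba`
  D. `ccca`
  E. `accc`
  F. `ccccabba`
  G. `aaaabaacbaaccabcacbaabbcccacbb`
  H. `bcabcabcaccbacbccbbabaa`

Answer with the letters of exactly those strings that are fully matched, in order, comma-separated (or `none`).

D, F

A. `ccaccbacaba` → no match
B. `ccbcccbba` → no match
C. `ba` → no match — must start with `c`
D. `ccca` → match
E. `accc` → no match — must start with `c`
F. `ccccabba` → match
G → no match — must start with `c`
H → no match — must start with `c`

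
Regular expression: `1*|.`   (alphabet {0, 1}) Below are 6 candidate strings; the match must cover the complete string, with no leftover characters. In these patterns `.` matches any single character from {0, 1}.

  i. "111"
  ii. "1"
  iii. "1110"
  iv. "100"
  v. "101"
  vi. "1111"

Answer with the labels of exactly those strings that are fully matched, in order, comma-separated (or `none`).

i → match
ii → match
iii → no match
iv → no match
v → no match
vi → match

i, ii, vi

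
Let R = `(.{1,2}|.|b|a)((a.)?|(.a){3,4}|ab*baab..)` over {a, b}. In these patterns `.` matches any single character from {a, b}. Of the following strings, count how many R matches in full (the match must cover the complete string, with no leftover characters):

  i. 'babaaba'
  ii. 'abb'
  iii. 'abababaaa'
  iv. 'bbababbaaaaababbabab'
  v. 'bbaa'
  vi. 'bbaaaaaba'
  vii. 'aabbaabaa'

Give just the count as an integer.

4

i. 'babaaba' → no match
ii. 'abb' → no match
iii. 'abababaaa' → match
iv → no match
v. 'bbaa' → match
vi. 'bbaaaaaba' → match
vii. 'aabbaabaa' → match
Total matched: 4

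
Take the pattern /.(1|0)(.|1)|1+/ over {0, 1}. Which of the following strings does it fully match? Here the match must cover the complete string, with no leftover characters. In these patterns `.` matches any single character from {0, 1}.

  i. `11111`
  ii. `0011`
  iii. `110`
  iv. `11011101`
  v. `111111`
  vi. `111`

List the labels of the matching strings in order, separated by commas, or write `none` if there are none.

i → match
ii → no match
iii → match
iv → no match
v → match
vi → match

i, iii, v, vi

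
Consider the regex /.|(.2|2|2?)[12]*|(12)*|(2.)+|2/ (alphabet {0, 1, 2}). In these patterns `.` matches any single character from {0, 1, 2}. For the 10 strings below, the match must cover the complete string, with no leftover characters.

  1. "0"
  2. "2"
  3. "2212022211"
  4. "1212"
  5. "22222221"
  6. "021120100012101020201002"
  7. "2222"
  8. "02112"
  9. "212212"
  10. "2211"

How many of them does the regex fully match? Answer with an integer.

1 → match
2 → match
3 → no match
4 → match
5 → match
6 → no match
7 → match
8 → match
9 → match
10 → match
Total matched: 8

8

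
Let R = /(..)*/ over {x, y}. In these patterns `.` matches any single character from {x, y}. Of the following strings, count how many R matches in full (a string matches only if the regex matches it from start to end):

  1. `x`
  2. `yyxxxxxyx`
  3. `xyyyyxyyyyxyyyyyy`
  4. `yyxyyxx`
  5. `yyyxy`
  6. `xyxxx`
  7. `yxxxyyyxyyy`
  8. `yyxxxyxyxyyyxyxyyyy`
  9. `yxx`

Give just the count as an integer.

1 → no match
2 → no match
3 → no match
4 → no match
5 → no match
6 → no match
7 → no match
8 → no match
9 → no match
Total matched: 0

0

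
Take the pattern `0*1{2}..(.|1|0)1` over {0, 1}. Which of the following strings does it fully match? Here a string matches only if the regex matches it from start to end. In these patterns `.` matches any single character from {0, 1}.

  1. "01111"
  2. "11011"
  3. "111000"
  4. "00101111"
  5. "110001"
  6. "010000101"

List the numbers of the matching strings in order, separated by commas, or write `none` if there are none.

1 → no match
2 → no match
3 → no match — must end with "1"
4 → no match
5 → match
6 → no match

5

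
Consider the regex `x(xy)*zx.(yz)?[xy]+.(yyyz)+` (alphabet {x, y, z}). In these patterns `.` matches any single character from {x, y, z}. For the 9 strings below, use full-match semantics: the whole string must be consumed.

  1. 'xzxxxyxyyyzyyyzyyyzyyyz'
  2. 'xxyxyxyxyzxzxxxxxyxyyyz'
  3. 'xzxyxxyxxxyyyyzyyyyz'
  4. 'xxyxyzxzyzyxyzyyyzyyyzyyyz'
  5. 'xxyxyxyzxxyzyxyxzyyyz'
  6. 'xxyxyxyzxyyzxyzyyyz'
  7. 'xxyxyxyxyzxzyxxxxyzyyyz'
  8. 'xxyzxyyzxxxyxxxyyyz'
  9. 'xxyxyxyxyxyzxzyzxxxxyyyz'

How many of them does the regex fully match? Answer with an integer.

8

1 → match
2 → match
3 → no match
4 → match
5 → match
6 → match
7 → match
8 → match
9 → match
Total matched: 8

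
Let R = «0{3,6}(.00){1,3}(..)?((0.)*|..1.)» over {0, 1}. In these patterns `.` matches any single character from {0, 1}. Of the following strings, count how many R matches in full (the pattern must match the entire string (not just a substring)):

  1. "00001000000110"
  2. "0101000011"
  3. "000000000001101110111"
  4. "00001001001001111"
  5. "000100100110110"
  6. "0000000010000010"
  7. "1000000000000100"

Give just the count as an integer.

1 → match
2 → no match
3 → no match
4 → match
5 → match
6 → match
7 → no match — must start with "0"
Total matched: 4

4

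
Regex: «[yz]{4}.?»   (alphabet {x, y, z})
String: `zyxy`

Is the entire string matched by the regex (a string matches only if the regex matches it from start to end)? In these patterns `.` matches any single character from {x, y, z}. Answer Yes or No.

No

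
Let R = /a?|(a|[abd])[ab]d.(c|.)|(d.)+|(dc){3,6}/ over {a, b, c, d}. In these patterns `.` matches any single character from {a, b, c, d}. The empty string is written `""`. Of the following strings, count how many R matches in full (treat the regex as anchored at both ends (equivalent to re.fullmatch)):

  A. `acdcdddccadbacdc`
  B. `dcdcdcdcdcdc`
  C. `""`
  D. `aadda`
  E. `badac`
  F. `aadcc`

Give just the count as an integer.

5

A → no match
B → match
C → match
D → match
E → match
F → match
Total matched: 5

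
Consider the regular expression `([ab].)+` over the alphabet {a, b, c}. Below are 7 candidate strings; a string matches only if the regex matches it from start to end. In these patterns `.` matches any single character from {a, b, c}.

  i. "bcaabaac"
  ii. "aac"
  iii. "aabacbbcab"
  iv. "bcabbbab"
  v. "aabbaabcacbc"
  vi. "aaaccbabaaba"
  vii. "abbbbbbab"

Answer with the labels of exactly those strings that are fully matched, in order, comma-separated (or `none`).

i, iv, v

i. "bcaabaac" → match
ii. "aac" → no match
iii. "aabacbbcab" → no match
iv. "bcabbbab" → match
v. "aabbaabcacbc" → match
vi. "aaaccbabaaba" → no match
vii. "abbbbbbab" → no match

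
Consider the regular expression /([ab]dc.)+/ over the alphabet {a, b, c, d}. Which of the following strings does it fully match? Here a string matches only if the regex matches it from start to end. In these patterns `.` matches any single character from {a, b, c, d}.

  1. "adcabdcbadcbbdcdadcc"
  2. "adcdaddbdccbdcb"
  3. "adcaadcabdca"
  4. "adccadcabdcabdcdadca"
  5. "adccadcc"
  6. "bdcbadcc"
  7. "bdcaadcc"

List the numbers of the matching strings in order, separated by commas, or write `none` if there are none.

1 → match
2 → no match
3 → match
4 → match
5 → match
6 → match
7 → match

1, 3, 4, 5, 6, 7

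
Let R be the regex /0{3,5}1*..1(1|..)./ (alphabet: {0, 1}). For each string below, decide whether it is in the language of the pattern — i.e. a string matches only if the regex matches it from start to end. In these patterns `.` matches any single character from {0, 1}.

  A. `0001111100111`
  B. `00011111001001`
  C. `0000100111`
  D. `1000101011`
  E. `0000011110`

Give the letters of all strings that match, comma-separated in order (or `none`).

A, B, C, E

A → match
B → match
C. `0000100111` → match
D. `1000101011` → no match — must start with `0`
E. `0000011110` → match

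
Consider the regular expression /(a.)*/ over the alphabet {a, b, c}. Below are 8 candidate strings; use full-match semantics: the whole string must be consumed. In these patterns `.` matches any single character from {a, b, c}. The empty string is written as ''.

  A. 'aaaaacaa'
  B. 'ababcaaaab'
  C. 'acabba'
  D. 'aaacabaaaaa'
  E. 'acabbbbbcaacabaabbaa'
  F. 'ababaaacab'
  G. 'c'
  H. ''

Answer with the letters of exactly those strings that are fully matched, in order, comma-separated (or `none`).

A. 'aaaaacaa' → match
B. 'ababcaaaab' → no match
C. 'acabba' → no match
D. 'aaacabaaaaa' → no match
E → no match
F. 'ababaaacab' → match
G. 'c' → no match
H. '' → match

A, F, H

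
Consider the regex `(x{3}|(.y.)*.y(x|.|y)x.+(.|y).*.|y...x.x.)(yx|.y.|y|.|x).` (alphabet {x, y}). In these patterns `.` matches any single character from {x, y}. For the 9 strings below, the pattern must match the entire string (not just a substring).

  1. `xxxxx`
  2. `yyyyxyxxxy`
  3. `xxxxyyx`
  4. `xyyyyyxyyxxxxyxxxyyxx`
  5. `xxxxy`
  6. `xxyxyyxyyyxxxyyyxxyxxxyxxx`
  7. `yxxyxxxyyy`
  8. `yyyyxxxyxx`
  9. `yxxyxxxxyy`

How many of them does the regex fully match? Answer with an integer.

8

1. `xxxxx` → match
2. `yyyyxyxxxy` → match
3. `xxxxyyx` → match
4 → match
5. `xxxxy` → match
6 → no match
7. `yxxyxxxyyy` → match
8. `yyyyxxxyxx` → match
9. `yxxyxxxxyy` → match
Total matched: 8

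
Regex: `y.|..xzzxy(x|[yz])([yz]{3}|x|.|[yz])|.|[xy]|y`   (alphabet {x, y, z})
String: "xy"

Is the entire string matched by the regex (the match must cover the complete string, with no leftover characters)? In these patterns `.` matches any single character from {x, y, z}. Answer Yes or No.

No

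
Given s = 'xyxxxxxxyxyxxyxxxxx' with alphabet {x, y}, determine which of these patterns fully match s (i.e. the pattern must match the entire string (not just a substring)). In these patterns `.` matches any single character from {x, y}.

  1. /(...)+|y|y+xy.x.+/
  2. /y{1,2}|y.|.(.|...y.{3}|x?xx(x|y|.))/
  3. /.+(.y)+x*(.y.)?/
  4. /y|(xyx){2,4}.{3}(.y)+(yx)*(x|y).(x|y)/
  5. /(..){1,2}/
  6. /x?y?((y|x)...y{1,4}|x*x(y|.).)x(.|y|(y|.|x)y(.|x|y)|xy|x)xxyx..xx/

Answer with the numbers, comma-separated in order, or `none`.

1 → no match
2 → no match
3 → match
4 → no match
5 → no match
6 → match

3, 6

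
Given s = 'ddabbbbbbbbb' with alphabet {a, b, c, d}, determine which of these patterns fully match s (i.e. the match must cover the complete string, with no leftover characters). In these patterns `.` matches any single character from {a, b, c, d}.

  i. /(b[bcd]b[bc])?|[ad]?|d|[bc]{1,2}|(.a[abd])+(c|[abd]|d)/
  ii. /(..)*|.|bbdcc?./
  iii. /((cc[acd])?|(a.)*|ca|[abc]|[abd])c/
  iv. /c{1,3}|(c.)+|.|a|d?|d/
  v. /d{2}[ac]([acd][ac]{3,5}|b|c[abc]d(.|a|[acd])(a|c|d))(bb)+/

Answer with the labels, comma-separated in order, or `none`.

ii, v

i → no match
ii → match
iii → no match — must end with 'c'
iv → no match
v → match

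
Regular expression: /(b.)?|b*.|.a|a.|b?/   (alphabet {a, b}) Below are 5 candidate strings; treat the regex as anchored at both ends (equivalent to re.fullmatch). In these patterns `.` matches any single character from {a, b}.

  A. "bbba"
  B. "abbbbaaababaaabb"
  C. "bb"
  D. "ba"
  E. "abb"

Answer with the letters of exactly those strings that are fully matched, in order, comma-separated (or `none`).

A → match
B → no match
C → match
D → match
E → no match

A, C, D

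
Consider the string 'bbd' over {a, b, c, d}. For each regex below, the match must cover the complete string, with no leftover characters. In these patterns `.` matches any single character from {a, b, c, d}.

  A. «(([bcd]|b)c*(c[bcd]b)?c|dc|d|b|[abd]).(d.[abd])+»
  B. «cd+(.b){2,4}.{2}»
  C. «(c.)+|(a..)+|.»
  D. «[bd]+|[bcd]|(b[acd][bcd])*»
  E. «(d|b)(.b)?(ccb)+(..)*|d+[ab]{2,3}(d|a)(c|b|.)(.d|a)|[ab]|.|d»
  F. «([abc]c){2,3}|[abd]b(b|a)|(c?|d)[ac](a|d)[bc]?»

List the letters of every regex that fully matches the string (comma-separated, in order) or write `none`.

A → no match
B → no match — must start with 'cd'
C → no match
D → match
E → no match
F → no match

D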